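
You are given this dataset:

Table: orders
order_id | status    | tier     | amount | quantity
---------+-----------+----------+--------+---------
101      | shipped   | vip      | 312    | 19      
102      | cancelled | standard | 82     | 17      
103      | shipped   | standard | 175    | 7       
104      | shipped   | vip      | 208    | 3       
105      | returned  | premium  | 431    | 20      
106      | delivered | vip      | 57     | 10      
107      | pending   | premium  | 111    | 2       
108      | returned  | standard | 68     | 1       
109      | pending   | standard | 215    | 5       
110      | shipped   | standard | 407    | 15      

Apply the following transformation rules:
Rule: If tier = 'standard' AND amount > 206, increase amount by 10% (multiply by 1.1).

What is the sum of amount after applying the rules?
2128.2

Step 1: Find records where tier = 'standard' AND amount > 206
Step 2: 2 records match, summing to 622
Step 3: After multiplier: 622 × 1.1 = 684.2
Step 4: Unaffected records sum: 1444
Step 5: Final sum = 684.2 + 1444 = 2128.2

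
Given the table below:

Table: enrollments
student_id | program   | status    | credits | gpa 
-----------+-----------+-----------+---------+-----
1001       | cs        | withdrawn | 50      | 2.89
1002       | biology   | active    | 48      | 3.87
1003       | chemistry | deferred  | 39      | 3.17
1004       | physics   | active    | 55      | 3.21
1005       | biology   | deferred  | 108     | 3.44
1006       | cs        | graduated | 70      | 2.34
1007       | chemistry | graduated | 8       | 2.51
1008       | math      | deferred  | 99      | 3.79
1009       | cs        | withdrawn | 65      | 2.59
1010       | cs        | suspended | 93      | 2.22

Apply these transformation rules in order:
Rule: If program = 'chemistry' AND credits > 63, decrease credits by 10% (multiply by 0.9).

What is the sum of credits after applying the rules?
635

Step 1: Find records where program = 'chemistry' AND credits > 63
Step 2: 0 records match, summing to 0
Step 3: After multiplier: 0 × 0.9 = 0.0
Step 4: Unaffected records sum: 635
Step 5: Final sum = 0.0 + 635 = 635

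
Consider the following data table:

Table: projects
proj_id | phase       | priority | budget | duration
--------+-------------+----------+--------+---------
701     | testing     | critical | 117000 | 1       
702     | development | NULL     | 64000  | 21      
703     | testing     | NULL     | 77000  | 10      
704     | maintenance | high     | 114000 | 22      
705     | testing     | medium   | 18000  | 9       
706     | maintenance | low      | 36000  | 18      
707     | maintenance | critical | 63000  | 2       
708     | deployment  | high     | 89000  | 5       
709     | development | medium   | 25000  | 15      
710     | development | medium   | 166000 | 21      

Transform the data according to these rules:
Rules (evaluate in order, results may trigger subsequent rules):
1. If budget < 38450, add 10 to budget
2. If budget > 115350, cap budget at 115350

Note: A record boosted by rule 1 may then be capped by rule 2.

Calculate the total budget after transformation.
716730

Step 1: Apply rule 1 to records with budget < 38450
  - 3 records get bonus of 10
  - Of these, 0 records then exceed 115350 and get capped
Step 2: Apply rule 2 to records with budget > 115350
  - 2 records (original) are capped
Step 3: Calculate final sum = 716730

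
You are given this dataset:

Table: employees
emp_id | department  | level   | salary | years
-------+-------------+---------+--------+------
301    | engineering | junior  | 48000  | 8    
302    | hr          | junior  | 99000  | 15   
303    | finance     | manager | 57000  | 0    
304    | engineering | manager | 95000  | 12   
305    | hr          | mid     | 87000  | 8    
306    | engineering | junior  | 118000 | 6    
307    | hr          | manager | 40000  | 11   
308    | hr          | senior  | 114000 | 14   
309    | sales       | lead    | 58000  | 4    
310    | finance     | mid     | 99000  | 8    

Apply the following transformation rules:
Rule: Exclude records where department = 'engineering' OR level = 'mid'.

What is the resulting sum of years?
44

Step 1: Find records where department = 'engineering' OR level = 'mid'
Step 2: 5 records match, summing to 42
Step 3: Original sum: 86
Step 4: Remaining sum = 86 - 42 = 44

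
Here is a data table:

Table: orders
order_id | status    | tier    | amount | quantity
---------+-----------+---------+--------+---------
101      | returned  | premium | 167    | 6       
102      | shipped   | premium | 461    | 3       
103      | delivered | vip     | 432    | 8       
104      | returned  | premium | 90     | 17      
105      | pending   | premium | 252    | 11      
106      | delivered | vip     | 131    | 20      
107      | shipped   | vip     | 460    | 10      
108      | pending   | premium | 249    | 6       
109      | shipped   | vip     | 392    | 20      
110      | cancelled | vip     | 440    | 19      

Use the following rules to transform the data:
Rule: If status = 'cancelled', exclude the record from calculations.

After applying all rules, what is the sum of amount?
2634

Step 1: Identify records where status = 'cancelled'
Step 2: The excluded records sum to 440
Step 3: Original total amount = 3074
Step 4: Remaining total = 3074 - 440 = 2634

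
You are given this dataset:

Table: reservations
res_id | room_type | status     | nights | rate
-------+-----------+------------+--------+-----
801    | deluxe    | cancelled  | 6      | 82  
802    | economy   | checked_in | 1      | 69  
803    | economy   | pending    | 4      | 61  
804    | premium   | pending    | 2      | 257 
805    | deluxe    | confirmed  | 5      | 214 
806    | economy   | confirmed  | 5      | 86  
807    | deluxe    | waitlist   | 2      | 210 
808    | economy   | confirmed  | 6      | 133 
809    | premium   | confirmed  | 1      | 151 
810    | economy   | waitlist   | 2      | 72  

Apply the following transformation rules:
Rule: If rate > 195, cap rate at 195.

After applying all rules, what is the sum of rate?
1239

Step 1: 3 records have rate > 195
Step 2: These records originally summed to 681
Step 3: After capping: 3 × 195 = 585
Step 4: Unaffected records sum: 654
Step 5: Final sum = 585 + 654 = 1239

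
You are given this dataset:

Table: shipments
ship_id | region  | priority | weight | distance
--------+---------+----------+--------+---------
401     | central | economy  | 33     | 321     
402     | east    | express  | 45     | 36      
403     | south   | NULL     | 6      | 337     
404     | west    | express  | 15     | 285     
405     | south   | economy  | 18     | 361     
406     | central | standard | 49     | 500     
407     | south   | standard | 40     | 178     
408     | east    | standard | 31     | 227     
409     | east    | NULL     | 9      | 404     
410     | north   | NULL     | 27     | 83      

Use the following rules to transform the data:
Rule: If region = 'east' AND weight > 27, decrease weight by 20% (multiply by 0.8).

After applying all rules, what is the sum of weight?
257.8

Step 1: Find records where region = 'east' AND weight > 27
Step 2: 2 records match, summing to 76
Step 3: After multiplier: 76 × 0.8 = 60.8
Step 4: Unaffected records sum: 197
Step 5: Final sum = 60.8 + 197 = 257.8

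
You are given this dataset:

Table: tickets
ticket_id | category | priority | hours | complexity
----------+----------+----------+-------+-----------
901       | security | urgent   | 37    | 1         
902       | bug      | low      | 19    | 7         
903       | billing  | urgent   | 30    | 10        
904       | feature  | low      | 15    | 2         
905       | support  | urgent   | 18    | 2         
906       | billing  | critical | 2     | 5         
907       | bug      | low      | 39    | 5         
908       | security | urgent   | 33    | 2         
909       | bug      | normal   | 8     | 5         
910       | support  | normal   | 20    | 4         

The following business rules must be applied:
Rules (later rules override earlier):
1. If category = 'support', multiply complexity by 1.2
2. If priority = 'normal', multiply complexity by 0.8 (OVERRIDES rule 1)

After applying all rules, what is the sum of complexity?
41.6

Step 1: Rule 2 takes priority for records with priority = 'normal'
  - 2 records: 9 × 0.8 = 7.2
Step 2: Rule 1 applies to remaining records with category = 'support'
  - 1 records: 2 × 1.2 = 2.4
Step 3: Other records unchanged: 32
Step 4: Final sum = 7.2 + 2.4 + 32 = 41.6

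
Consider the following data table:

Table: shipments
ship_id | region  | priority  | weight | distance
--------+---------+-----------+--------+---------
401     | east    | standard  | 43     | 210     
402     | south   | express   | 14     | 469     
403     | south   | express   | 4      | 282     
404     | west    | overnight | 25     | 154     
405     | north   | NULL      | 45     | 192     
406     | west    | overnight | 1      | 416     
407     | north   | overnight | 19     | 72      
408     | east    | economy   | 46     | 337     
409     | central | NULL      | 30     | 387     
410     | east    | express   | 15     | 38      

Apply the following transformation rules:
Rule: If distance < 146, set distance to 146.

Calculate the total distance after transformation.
2739

Step 1: 2 records have distance < 146
Step 2: These records originally summed to 110
Step 3: After setting to minimum: 2 × 146 = 292
Step 4: Unaffected records sum: 2447
Step 5: Final sum = 292 + 2447 = 2739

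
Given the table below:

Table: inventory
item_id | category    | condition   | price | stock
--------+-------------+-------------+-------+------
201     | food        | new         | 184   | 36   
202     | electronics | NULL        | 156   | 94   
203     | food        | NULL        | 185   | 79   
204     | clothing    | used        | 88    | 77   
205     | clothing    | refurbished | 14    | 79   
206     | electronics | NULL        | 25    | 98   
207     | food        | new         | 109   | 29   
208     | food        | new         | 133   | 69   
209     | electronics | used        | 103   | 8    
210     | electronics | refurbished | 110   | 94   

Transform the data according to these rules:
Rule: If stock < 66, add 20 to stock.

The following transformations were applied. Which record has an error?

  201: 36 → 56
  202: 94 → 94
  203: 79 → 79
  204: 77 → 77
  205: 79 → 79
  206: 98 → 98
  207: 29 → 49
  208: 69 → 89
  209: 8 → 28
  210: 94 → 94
Record 208 has an error. The correct transformed value should be 69, not 89.

Step 1: Check each record against the rule
Step 2: Record 208 has stock = 69
Step 3: Since 69 >= 66, the bonus should not have been applied
Step 4: Correct value = 69, but claimed value = 89
Conclusion: Record 208 has the error.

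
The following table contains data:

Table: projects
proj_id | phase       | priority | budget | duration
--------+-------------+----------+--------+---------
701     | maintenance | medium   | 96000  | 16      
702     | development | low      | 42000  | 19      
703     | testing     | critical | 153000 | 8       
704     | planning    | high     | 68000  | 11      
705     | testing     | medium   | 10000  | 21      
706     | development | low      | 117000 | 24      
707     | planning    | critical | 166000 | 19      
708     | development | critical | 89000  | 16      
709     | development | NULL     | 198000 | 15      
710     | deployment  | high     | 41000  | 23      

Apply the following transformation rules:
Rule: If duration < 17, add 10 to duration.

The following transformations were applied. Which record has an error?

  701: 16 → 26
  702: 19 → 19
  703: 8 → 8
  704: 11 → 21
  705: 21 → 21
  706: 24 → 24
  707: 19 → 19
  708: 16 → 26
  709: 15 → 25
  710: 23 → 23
Record 703 has an error. The correct transformed value should be 18, not 8.

Step 1: Check each record against the rule
Step 2: Record 703 has duration = 8
Step 3: Since 8 < 17, the bonus should have been applied
Step 4: Correct value = 18, but claimed value = 8
Conclusion: Record 703 has the error.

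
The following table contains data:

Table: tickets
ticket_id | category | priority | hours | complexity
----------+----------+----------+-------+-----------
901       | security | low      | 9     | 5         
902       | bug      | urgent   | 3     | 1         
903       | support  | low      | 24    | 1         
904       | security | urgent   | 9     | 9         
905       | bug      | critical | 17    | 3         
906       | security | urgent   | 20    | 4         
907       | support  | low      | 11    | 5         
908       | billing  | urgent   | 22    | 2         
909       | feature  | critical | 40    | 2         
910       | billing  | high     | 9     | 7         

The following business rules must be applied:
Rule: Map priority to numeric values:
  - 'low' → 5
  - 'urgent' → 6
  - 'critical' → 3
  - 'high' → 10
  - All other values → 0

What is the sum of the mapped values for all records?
55

Step 1: Apply mapping to each record
Step 2: Count by status:
  'low': 3 records × 5 = 15
  'urgent': 4 records × 6 = 24
  'critical': 2 records × 3 = 6
  'high': 1 records × 10 = 10
Step 3: Sum all mapped values = 55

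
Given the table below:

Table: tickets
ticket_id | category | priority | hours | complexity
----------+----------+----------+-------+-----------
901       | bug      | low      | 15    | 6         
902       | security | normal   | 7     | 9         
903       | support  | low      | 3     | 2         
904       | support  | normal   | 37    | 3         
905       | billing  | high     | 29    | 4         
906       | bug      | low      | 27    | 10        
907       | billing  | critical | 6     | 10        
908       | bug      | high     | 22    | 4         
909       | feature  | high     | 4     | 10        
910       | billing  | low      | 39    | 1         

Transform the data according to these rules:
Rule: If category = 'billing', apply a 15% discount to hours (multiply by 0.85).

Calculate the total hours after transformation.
177.9

Step 1: Records with category = 'billing' have total hours = 74
Step 2: Apply multiplier: 74 × 0.85 = 62.9
Step 3: Other records total: 115
Step 4: Final sum = 62.9 + 115 = 177.9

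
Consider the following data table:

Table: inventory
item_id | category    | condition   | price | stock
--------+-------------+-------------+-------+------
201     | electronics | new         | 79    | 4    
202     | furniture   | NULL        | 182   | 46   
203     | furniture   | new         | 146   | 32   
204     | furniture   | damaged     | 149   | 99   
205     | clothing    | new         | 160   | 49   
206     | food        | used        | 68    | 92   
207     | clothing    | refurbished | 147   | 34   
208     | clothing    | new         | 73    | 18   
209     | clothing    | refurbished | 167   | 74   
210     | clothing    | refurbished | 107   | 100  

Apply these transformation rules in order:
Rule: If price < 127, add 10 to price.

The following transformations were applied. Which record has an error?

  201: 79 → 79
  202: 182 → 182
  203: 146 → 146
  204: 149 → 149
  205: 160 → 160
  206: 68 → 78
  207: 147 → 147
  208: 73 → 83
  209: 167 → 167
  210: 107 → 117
Record 201 has an error. The correct transformed value should be 89, not 79.

Step 1: Check each record against the rule
Step 2: Record 201 has price = 79
Step 3: Since 79 < 127, the bonus should have been applied
Step 4: Correct value = 89, but claimed value = 79
Conclusion: Record 201 has the error.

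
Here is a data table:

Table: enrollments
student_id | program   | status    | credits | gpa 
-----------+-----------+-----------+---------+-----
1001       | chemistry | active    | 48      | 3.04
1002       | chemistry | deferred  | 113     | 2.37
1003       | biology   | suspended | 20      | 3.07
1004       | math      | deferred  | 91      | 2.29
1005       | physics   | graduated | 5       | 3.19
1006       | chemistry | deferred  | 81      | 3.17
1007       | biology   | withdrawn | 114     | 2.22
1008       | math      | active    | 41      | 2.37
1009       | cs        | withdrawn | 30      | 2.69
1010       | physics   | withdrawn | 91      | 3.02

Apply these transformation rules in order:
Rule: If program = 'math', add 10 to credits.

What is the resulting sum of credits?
654

Step 1: Count records where program = 'math': 2
Step 2: Total bonus added: 2 × 10 = 20
Step 3: Original sum of credits: 634
Step 4: Final sum = 634 + 20 = 654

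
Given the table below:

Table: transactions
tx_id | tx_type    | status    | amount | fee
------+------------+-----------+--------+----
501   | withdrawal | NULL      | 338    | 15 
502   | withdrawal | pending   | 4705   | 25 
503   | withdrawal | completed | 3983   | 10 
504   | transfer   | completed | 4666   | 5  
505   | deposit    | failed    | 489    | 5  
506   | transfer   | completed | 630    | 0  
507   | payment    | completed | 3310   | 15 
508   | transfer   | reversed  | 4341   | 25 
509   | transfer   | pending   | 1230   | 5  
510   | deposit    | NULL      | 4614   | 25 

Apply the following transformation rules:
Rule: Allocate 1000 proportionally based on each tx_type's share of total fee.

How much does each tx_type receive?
deposit: 230.77, payment: 115.38, transfer: 269.23, withdrawal: 384.62

Step 1: Calculate total fee = 130
Step 2: Calculate each tx_type's proportion:
  deposit: 30/130 = 23.08% → 230.77
  payment: 15/130 = 11.54% → 115.38
  transfer: 35/130 = 26.92% → 269.23
  withdrawal: 50/130 = 38.46% → 384.62
Step 3: Verify: sum of allocations ≈ 1000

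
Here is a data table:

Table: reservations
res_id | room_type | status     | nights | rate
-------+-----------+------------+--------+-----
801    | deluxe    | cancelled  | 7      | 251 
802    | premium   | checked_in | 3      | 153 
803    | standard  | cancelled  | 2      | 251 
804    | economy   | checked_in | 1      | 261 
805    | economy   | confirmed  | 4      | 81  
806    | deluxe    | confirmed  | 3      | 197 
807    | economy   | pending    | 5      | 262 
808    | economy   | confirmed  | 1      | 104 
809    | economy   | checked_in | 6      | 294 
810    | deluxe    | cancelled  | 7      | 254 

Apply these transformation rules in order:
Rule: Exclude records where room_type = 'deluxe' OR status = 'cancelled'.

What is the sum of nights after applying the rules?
20

Step 1: Find records where room_type = 'deluxe' OR status = 'cancelled'
Step 2: 4 records match, summing to 19
Step 3: Original sum: 39
Step 4: Remaining sum = 39 - 19 = 20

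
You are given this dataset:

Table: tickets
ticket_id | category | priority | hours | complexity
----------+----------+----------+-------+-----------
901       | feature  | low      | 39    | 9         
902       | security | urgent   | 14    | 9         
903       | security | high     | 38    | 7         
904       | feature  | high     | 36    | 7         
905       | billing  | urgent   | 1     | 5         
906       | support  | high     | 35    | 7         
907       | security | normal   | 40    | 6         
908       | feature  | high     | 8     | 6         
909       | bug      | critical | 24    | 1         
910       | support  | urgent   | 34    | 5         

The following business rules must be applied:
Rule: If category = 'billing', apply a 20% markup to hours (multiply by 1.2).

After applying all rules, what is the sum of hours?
269.2

Step 1: Records with category = 'billing' have total hours = 1
Step 2: Apply multiplier: 1 × 1.2 = 1.2
Step 3: Other records total: 268
Step 4: Final sum = 1.2 + 268 = 269.2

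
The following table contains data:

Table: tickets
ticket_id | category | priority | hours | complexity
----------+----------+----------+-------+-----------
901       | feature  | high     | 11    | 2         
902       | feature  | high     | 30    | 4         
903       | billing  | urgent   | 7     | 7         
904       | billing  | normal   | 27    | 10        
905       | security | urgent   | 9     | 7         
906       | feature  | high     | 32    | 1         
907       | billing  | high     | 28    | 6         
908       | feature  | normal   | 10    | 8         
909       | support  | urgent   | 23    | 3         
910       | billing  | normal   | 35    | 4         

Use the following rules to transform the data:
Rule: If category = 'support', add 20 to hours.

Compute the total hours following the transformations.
232

Step 1: Count records where category = 'support': 1
Step 2: Total bonus added: 1 × 20 = 20
Step 3: Original sum of hours: 212
Step 4: Final sum = 212 + 20 = 232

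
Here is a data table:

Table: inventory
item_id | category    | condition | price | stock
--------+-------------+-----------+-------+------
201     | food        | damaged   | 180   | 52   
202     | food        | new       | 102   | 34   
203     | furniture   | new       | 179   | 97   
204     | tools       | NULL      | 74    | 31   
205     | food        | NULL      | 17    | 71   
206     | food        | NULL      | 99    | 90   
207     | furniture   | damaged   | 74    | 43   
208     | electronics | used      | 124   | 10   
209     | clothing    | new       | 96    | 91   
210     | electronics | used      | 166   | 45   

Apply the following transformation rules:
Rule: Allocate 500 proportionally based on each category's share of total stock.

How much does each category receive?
clothing: 80.67, electronics: 48.76, food: 218.97, furniture: 124.11, tools: 27.48

Step 1: Calculate total stock = 564
Step 2: Calculate each category's proportion:
  clothing: 91/564 = 16.13% → 80.67
  electronics: 55/564 = 9.75% → 48.76
  food: 247/564 = 43.79% → 218.97
  furniture: 140/564 = 24.82% → 124.11
  tools: 31/564 = 5.50% → 27.48
Step 3: Verify: sum of allocations ≈ 500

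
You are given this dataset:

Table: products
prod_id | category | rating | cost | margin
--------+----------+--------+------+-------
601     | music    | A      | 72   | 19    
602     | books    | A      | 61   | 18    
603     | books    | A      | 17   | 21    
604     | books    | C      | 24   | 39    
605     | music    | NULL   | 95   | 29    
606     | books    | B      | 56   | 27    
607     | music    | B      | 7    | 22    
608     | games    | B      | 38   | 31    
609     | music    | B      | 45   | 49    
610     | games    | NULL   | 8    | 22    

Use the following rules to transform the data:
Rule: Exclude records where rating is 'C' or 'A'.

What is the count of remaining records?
6

Step 1: Count records to exclude
  - 1 (C) + 3 (A) = 4 records
Step 2: Total records: 10
Step 3: Remaining = 10 - 4 = 6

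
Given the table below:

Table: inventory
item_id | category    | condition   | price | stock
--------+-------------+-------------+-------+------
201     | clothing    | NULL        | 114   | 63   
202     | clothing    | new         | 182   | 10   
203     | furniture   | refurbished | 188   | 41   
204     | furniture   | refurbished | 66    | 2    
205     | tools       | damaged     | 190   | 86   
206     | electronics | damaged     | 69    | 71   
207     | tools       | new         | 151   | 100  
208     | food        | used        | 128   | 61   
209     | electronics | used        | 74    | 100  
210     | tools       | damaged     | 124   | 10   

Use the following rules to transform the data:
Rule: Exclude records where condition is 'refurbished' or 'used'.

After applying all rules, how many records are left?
6

Step 1: Count records to exclude
  - 2 (refurbished) + 2 (used) = 4 records
Step 2: Total records: 10
Step 3: Remaining = 10 - 4 = 6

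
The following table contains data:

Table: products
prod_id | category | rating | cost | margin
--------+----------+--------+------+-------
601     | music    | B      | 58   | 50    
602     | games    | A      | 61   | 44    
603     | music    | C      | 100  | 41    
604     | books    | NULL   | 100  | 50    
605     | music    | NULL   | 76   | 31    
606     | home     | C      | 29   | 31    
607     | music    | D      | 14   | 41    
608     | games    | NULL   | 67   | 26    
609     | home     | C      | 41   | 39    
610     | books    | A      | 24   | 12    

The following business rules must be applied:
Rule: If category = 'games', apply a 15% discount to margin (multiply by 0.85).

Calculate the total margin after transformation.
354.5

Step 1: Records with category = 'games' have total margin = 70
Step 2: Apply multiplier: 70 × 0.85 = 59.5
Step 3: Other records total: 295
Step 4: Final sum = 59.5 + 295 = 354.5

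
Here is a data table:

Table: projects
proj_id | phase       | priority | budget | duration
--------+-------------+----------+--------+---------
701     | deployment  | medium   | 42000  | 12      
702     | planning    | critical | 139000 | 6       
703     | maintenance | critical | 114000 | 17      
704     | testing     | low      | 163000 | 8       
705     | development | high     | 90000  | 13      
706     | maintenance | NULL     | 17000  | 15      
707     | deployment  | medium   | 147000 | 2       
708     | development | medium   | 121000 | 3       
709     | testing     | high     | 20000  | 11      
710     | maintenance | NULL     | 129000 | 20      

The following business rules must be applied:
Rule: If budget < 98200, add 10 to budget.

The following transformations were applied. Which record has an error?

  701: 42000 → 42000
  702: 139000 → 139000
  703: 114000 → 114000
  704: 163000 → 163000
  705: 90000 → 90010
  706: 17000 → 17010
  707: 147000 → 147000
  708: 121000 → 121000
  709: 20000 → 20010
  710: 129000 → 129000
Record 701 has an error. The correct transformed value should be 42010, not 42000.

Step 1: Check each record against the rule
Step 2: Record 701 has budget = 42000
Step 3: Since 42000 < 98200, the bonus should have been applied
Step 4: Correct value = 42010, but claimed value = 42000
Conclusion: Record 701 has the error.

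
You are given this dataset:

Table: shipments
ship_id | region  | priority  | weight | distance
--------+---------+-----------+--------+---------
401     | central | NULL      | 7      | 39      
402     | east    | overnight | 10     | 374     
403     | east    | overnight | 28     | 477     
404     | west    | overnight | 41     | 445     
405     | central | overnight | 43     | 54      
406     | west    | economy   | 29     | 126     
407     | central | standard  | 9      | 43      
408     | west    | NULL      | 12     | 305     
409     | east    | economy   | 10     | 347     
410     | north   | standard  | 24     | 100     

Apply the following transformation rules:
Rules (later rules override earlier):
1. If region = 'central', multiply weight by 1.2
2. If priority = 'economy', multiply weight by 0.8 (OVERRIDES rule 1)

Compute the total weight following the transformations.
217.0

Step 1: Rule 2 takes priority for records with priority = 'economy'
  - 2 records: 39 × 0.8 = 31.2
Step 2: Rule 1 applies to remaining records with region = 'central'
  - 3 records: 59 × 1.2 = 70.8
Step 3: Other records unchanged: 115
Step 4: Final sum = 31.2 + 70.8 + 115 = 217.0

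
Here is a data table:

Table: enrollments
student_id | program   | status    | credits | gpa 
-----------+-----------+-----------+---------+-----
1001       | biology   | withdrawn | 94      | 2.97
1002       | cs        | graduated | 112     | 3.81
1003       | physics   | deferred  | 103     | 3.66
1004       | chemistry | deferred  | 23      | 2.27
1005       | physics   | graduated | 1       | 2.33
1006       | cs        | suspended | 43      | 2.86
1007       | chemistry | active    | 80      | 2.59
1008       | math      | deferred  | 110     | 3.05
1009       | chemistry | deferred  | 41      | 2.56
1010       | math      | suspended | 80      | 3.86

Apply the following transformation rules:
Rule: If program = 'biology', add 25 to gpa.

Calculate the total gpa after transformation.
54.96

Step 1: Count records where program = 'biology': 1
Step 2: Total bonus added: 1 × 25 = 25
Step 3: Original sum of gpa: 29.96
Step 4: Final sum = 29.96 + 25 = 54.96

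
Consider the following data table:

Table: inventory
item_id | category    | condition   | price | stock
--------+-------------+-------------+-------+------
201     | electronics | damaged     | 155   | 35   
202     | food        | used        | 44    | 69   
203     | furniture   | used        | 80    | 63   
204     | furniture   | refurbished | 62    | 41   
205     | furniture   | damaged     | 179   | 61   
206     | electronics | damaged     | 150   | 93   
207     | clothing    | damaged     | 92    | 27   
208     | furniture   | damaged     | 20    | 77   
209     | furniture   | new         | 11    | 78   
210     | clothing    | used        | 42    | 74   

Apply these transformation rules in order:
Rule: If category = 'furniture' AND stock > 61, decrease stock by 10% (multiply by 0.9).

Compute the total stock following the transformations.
596.2

Step 1: Find records where category = 'furniture' AND stock > 61
Step 2: 3 records match, summing to 218
Step 3: After multiplier: 218 × 0.9 = 196.2
Step 4: Unaffected records sum: 400
Step 5: Final sum = 196.2 + 400 = 596.2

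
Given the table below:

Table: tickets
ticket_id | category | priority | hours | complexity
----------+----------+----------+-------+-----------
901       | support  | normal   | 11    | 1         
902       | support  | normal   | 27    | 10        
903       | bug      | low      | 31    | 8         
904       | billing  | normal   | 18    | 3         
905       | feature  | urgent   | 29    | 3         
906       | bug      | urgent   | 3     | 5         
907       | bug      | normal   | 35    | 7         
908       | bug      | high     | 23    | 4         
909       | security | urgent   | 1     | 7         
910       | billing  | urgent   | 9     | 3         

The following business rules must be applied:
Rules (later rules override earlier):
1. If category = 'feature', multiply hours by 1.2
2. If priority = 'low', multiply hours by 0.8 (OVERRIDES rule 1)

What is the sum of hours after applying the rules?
186.6

Step 1: Rule 2 takes priority for records with priority = 'low'
  - 1 records: 31 × 0.8 = 24.8
Step 2: Rule 1 applies to remaining records with category = 'feature'
  - 1 records: 29 × 1.2 = 34.8
Step 3: Other records unchanged: 127
Step 4: Final sum = 24.8 + 34.8 + 127 = 186.6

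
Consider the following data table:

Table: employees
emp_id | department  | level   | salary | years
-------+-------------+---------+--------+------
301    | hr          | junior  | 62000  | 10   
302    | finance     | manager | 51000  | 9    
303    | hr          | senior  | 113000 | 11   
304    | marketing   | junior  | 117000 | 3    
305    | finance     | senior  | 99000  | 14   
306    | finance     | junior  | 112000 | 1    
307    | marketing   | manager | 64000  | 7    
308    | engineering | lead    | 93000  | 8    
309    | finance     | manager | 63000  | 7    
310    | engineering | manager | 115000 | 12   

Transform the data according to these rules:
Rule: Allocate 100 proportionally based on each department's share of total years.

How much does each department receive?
engineering: 24.39, finance: 37.8, hr: 25.61, marketing: 12.2

Step 1: Calculate total years = 82
Step 2: Calculate each department's proportion:
  engineering: 20/82 = 24.39% → 24.39
  finance: 31/82 = 37.80% → 37.8
  hr: 21/82 = 25.61% → 25.61
  marketing: 10/82 = 12.20% → 12.2
Step 3: Verify: sum of allocations ≈ 100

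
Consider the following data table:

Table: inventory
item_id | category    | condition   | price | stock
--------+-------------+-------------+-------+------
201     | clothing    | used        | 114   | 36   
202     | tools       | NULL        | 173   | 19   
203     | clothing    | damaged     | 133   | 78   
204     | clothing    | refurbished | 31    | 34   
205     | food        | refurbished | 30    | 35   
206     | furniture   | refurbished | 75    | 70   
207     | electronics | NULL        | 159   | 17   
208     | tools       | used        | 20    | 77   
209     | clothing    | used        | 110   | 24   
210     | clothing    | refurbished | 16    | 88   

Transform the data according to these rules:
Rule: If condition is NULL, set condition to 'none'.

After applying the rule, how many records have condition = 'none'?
2

Step 1: Count records where condition IS NULL
Step 2: Found 2 records with NULL condition
Step 3: These records will have condition set to 'none'
Step 4: Records already having condition = 'none': 0
Step 5: Answer: 2 + 0 = 2 records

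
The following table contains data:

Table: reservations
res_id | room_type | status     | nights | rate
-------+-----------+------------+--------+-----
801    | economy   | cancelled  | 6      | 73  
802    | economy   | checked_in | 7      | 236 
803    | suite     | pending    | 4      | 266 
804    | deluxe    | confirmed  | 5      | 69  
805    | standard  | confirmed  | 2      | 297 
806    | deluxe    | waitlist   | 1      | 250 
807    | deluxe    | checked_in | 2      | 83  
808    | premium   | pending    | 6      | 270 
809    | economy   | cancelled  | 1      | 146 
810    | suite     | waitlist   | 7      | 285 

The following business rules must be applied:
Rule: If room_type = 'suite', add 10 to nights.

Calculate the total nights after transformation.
61

Step 1: Count records where room_type = 'suite': 2
Step 2: Total bonus added: 2 × 10 = 20
Step 3: Original sum of nights: 41
Step 4: Final sum = 41 + 20 = 61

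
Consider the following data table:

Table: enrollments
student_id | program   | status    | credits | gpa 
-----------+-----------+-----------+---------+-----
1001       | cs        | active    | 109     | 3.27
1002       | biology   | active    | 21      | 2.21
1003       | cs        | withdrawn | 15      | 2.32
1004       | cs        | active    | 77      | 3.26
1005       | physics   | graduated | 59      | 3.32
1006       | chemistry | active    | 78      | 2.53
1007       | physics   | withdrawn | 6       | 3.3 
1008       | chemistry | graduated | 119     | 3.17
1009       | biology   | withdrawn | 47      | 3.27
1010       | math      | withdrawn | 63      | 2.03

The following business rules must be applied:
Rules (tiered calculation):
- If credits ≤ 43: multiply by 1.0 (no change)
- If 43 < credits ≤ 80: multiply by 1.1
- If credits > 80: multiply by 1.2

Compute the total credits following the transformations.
672.0

Step 1: Tier 1 (credits ≤ 43): 3 records, sum = 42 × 1.0 = 42.0
Step 2: Tier 2 (43 < credits ≤ 80): 5 records, sum = 324 × 1.1 = 356.4
Step 3: Tier 3 (credits > 80): 2 records, sum = 228 × 1.2 = 273.6
Step 4: Final sum = 42.0 + 356.4 + 273.6 = 672.0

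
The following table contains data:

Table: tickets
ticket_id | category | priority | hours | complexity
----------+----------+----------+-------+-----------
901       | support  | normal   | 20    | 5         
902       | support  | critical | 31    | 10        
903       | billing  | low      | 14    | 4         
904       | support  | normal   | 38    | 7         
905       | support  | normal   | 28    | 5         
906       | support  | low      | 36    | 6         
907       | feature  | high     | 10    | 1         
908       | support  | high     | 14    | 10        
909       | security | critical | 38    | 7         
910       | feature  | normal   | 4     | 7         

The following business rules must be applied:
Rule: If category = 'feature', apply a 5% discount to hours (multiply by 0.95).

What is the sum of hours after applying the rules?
232.3

Step 1: Records with category = 'feature' have total hours = 14
Step 2: Apply multiplier: 14 × 0.95 = 13.3
Step 3: Other records total: 219
Step 4: Final sum = 13.3 + 219 = 232.3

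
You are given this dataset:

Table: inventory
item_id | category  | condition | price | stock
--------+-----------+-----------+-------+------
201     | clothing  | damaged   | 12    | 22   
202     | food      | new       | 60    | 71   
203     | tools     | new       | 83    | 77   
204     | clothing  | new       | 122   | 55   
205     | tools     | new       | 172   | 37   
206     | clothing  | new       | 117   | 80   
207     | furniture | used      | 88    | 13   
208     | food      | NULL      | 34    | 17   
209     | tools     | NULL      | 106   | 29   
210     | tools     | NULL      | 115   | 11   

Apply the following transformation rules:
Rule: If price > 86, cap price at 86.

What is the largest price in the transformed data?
86

Step 1: Original maximum price = 172
Step 2: Apply cap at 86
Step 3: 6 records had price > 86 and were capped
Step 4: Maximum after transformation = 86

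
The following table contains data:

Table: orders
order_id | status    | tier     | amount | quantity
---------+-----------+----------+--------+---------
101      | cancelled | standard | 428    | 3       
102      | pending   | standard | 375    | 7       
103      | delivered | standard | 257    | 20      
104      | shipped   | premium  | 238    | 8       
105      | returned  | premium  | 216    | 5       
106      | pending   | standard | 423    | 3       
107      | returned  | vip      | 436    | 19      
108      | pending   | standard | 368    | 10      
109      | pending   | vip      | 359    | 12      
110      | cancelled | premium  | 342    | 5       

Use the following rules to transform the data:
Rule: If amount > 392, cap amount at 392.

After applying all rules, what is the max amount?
392

Step 1: Original maximum amount = 436
Step 2: Apply cap at 392
Step 3: 3 records had amount > 392 and were capped
Step 4: Maximum after transformation = 392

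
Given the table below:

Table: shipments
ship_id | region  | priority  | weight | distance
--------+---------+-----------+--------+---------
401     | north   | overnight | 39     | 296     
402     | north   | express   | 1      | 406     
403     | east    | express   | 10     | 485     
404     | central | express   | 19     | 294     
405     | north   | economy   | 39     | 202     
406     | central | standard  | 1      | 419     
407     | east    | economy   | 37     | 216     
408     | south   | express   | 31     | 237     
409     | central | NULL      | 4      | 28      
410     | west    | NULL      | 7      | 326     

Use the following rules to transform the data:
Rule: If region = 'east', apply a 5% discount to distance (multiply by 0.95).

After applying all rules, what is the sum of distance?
2873.95

Step 1: Records with region = 'east' have total distance = 701
Step 2: Apply multiplier: 701 × 0.95 = 665.95
Step 3: Other records total: 2208
Step 4: Final sum = 665.95 + 2208 = 2873.95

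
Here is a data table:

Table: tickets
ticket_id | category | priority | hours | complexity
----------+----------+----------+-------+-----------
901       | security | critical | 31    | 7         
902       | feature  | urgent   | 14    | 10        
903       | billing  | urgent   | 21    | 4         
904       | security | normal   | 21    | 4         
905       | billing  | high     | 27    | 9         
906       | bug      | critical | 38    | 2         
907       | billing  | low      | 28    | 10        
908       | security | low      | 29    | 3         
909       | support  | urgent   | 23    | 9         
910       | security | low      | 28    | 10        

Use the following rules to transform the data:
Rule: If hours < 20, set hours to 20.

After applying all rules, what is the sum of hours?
266

Step 1: 1 records have hours < 20
Step 2: These records originally summed to 14
Step 3: After setting to minimum: 1 × 20 = 20
Step 4: Unaffected records sum: 246
Step 5: Final sum = 20 + 246 = 266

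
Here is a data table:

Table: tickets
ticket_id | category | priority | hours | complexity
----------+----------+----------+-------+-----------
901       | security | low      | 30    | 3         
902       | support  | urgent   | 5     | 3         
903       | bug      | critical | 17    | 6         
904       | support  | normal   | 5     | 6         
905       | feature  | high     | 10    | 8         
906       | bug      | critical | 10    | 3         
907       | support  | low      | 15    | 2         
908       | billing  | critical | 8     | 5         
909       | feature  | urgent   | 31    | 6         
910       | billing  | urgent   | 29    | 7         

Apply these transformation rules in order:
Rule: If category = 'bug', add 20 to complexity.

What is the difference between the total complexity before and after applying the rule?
40

Step 1: Original sum of complexity = 49
Step 2: 2 records have category = 'bug'
Step 3: Each affected record changes by 20
Step 4: Total change = 2 × 20 = 40
Step 5: New sum = 49 + 40 = 89
Step 6: Difference = |89 - 49| = 40
        (Sum increased by 40)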